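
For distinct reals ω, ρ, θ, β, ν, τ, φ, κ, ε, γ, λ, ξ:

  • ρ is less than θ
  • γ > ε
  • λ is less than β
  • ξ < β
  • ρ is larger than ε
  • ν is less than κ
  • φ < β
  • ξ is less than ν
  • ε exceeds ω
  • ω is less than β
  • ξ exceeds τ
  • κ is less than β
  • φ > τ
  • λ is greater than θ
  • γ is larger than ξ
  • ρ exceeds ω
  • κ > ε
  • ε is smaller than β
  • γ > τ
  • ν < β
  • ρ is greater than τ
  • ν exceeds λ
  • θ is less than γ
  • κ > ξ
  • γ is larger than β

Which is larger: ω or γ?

γ

ω < ε < ρ < θ < λ < ν < β < γ, by transitivity through ε, ρ, θ, λ, ν, β.
So ω < γ; γ is the larger of the two.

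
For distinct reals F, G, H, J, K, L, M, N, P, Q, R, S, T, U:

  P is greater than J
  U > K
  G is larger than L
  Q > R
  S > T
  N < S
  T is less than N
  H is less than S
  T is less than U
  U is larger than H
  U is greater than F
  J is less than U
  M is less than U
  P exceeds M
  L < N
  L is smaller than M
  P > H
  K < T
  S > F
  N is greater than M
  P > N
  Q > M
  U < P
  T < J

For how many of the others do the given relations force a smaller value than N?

4

The elements the relations force below N are L, K, T, M — no chain reaches any other.
That is 4.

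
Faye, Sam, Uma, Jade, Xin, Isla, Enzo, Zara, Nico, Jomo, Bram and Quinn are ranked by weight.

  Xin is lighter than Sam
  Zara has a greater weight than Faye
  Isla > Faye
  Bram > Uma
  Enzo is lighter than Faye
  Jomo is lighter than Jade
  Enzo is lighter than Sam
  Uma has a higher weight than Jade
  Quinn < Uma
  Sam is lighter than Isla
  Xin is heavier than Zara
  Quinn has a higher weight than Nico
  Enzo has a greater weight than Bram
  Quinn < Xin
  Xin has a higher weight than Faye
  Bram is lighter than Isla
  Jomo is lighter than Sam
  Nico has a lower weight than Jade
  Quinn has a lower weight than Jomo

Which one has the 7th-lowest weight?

Enzo

Chaining the given pairs: Nico < Quinn < Jomo < Jade < Uma < Bram < Enzo < Faye < Zara < Xin < Sam < Isla.
Counting 7 from the smallest end gives Enzo.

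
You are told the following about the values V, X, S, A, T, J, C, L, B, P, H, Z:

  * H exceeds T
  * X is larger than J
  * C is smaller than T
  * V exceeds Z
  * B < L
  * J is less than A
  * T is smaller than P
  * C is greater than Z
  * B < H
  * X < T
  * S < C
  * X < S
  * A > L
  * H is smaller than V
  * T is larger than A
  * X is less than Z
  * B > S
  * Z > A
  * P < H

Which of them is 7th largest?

The consecutive relations fix a unique order: J < X < S < B < L < A < Z < C < T < P < H < V.
The 7th largest is A.

A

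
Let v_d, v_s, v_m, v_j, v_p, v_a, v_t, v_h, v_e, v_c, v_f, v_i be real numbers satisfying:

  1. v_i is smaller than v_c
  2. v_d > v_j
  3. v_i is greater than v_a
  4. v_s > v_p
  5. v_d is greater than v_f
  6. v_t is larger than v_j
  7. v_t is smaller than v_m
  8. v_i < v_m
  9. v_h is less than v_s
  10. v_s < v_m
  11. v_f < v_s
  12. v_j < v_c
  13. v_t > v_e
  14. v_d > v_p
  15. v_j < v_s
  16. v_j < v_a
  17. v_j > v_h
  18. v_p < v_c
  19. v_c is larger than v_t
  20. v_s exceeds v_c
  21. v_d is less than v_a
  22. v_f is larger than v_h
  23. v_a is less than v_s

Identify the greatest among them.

v_m

Chaining downward from v_m: directly below it, v_t, v_i, v_s; then v_h, v_e, v_f, v_j, v_p, v_a, v_c; then v_d.
That covers every other element, and nothing is given above v_m, so v_m is the greatest.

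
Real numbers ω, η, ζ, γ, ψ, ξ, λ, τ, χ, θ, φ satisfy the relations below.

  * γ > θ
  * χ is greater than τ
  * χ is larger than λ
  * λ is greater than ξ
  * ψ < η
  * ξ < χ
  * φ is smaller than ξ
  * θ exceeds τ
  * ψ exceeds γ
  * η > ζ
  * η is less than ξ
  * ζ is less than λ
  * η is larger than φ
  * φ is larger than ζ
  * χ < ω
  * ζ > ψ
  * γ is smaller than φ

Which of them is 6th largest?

φ

Piecing the relations together gives one ordering: τ < θ < γ < ψ < ζ < φ < η < ξ < λ < χ < ω.
The 6th largest is φ.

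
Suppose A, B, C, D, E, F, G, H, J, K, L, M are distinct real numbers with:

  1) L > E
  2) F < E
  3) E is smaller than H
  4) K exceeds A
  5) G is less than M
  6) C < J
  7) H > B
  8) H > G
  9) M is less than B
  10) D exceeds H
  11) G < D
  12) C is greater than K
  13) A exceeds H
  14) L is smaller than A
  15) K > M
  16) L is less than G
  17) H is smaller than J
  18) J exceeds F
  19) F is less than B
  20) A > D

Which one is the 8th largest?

The consecutive relations fix a unique order: F < E < L < G < M < B < H < D < A < K < C < J.
Counting 8 from the largest end gives M.

M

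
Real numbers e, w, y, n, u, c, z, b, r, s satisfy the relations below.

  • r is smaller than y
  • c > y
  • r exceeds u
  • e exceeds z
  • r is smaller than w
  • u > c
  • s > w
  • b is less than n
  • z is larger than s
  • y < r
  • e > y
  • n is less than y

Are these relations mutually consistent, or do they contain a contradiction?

inconsistent

We have r < y stated directly, yet also y < c < u < r by chaining the others — so y < r. Contradiction.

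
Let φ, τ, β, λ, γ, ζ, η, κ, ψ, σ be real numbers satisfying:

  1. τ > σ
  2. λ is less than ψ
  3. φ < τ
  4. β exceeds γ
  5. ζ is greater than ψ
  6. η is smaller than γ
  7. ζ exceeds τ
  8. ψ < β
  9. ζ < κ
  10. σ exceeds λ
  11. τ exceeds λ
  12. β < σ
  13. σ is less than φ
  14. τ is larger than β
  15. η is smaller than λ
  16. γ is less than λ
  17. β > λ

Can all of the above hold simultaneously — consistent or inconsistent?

consistent

The single ordering η < γ < λ < ψ < β < σ < φ < τ < ζ < κ satisfies every listed relation, so no contradiction arises.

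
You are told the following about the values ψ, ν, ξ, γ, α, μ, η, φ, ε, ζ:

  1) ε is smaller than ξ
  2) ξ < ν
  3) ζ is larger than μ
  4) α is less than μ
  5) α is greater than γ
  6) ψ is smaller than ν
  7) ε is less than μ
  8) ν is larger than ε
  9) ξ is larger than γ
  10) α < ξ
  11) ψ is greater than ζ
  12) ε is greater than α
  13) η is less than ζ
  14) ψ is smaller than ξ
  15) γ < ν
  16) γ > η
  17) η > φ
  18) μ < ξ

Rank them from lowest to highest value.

φ < η < γ < α < ε < μ < ζ < ψ < ξ < ν

Nothing is placed below φ, so it is least; from there φ < η; η < γ; γ < α; α < ε; ε < μ; μ < ζ; ζ < ψ; ψ < ξ; ξ < ν, each given directly.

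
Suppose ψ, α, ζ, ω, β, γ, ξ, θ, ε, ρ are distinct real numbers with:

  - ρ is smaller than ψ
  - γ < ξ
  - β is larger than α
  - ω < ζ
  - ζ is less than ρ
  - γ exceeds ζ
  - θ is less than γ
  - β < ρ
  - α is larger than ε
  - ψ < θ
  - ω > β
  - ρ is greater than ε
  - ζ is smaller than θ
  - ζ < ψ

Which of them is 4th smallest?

Piecing the relations together gives one ordering: ε < α < β < ω < ζ < ρ < ψ < θ < γ < ξ.
Counting 4 from the smallest end gives ω.

ω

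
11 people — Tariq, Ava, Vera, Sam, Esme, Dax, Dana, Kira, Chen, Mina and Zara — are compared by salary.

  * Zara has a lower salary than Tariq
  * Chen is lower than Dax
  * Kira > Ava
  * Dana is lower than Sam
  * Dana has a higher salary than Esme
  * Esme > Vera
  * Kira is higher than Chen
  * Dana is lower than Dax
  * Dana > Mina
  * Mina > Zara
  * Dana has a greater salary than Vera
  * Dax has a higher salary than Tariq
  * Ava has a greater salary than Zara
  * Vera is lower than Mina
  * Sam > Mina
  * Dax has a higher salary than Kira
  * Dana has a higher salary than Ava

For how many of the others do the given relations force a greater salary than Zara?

Directly above Zara: Ava, Tariq, Mina.
One step further: Dana, Sam, Kira, Dax (7 so far).
Nothing else is reachable above Zara; 7 in all.

7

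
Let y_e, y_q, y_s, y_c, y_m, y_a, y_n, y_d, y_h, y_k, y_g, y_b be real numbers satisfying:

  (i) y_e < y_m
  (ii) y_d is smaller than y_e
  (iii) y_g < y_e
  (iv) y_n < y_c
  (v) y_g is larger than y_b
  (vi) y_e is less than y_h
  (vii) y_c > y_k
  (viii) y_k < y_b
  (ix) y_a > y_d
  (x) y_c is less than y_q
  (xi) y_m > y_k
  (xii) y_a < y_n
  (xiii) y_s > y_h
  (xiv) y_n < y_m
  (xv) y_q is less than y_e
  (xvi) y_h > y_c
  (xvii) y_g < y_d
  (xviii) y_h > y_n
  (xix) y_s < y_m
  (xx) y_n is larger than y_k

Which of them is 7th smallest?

Piecing the relations together gives one ordering: y_k < y_b < y_g < y_d < y_a < y_n < y_c < y_q < y_e < y_h < y_s < y_m.
Counting 7 from the smallest end gives y_c.

y_c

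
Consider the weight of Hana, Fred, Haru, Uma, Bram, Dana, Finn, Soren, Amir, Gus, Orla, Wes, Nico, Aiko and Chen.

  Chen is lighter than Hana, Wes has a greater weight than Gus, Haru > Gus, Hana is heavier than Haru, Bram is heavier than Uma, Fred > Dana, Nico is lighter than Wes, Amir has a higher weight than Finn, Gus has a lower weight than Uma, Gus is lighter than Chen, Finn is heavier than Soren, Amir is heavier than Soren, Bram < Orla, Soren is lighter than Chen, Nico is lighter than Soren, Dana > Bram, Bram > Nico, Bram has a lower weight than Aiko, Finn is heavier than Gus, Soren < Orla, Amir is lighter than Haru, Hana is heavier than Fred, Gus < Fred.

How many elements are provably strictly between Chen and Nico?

The relations place Nico below Chen. An element lies strictly between them when it is forced above Nico and also forced below Chen.
Above Nico: {Bram, Dana, Soren, Finn, Aiko, Orla, Wes, Amir, Fred, Haru, Hana}. Below Chen: {Gus, Soren}.
Intersection: {Soren} — 1.

1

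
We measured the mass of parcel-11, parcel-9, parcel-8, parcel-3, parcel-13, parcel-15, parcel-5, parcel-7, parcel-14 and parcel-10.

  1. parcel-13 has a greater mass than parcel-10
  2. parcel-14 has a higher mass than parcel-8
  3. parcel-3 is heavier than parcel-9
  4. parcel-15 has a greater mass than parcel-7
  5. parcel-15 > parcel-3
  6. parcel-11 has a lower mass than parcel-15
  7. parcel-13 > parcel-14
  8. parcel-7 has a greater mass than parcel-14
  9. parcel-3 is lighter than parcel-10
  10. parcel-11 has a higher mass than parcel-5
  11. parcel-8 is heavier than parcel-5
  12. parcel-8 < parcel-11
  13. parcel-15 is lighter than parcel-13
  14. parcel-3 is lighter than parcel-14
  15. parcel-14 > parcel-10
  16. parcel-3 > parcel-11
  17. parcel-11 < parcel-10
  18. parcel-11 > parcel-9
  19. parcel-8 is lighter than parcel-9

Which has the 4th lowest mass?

Chaining the given pairs: parcel-5 < parcel-8 < parcel-9 < parcel-11 < parcel-3 < parcel-10 < parcel-14 < parcel-7 < parcel-15 < parcel-13.
The 4th smallest is parcel-11.

parcel-11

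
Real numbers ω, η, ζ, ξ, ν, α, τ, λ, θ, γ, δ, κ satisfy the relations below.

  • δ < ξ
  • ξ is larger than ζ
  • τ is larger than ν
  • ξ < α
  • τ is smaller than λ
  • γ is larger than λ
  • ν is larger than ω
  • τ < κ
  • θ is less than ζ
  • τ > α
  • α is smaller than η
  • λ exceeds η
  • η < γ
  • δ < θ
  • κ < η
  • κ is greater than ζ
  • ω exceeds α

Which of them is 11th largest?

The consecutive relations fix a unique order: δ < θ < ζ < ξ < α < ω < ν < τ < κ < η < λ < γ.
Counting 11 from the largest end gives θ.

θ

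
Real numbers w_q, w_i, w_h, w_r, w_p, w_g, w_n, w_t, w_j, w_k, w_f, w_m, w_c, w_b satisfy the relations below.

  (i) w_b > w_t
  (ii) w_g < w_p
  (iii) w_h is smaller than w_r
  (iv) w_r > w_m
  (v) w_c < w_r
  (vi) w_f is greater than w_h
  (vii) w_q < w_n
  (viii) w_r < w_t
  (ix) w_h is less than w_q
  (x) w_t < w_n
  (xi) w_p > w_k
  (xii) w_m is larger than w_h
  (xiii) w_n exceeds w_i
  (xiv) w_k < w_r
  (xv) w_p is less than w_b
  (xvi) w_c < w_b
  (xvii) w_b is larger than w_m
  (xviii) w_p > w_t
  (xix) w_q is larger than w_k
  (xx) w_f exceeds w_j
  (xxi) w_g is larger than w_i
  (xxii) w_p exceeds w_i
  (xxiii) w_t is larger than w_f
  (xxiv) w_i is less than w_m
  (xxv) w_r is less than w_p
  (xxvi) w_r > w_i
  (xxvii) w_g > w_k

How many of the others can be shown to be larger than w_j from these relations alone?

5

From w_j the given relations immediately reach w_f.
From those, w_t — 2 in total.
From those, w_n, w_p, w_b — 5 in total.
No other element is forced above w_j by the given relations, so the count is 5.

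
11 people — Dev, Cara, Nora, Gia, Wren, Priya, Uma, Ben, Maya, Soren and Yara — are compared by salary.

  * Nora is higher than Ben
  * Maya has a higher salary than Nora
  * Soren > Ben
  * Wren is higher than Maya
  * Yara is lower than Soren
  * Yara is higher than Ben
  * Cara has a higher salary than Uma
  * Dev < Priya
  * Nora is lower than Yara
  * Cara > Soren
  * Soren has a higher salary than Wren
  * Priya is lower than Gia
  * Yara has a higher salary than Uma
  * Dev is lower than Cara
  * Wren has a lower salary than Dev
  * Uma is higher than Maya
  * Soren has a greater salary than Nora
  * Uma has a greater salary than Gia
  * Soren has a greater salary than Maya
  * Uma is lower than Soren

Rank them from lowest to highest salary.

Ben < Nora < Maya < Wren < Dev < Priya < Gia < Uma < Yara < Soren < Cara

The consecutive links are each given: Ben < Nora; Nora < Maya; Maya < Wren; Wren < Dev; Dev < Priya; Priya < Gia; Gia < Uma; Uma < Yara; Yara < Soren; Soren < Cara.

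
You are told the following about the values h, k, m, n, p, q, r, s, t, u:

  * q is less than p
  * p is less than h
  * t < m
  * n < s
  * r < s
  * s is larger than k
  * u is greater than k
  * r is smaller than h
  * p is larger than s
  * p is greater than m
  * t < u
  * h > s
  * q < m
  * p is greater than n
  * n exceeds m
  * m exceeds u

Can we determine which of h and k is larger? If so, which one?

k < u and u < m give k < m.
Then m < n extends the chain to n.
Then n < s extends the chain to s.
With s < p: k < u < m < n < s < p.
With p < h: k < u < m < n < s < p < h.
So h is larger.

h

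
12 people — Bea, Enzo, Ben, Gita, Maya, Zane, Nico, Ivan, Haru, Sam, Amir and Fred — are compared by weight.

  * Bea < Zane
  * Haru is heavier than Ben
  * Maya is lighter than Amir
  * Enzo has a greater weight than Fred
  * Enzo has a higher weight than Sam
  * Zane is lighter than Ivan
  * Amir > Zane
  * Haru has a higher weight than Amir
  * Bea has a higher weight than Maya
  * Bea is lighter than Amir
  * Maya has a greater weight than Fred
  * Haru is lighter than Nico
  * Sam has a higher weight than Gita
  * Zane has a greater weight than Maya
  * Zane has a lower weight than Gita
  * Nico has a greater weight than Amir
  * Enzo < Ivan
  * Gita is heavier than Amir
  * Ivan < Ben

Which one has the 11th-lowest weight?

The consecutive relations fix a unique order: Fred < Maya < Bea < Zane < Amir < Gita < Sam < Enzo < Ivan < Ben < Haru < Nico.
The 11th smallest is Haru.

Haru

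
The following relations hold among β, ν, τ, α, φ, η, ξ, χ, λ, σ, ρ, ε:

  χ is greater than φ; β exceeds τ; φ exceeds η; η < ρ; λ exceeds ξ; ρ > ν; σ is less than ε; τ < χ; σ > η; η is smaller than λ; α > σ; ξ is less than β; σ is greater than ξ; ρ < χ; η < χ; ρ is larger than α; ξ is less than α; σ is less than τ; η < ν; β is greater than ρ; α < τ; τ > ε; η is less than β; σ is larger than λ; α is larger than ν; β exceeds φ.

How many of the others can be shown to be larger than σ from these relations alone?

The elements the relations force above σ are α, ε, τ, ρ, β, χ — no chain reaches any other.
That is 6.

6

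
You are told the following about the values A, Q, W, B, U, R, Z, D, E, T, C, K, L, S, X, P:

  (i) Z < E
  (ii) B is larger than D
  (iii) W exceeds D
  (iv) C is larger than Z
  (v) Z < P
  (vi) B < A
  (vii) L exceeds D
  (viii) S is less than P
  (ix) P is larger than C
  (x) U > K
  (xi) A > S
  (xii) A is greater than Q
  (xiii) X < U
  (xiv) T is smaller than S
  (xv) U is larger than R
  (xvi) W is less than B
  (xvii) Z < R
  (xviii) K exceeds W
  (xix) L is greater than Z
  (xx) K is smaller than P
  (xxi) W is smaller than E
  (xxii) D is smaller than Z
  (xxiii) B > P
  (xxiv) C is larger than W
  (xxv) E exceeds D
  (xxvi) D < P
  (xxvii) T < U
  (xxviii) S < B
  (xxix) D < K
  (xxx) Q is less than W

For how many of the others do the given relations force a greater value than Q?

From Q the given relations immediately reach W, A.
From those, C, K, E, B — 6 in total.
From those, P, U — 8 in total.
No other element is forced above Q by the given relations, so the count is 8.

8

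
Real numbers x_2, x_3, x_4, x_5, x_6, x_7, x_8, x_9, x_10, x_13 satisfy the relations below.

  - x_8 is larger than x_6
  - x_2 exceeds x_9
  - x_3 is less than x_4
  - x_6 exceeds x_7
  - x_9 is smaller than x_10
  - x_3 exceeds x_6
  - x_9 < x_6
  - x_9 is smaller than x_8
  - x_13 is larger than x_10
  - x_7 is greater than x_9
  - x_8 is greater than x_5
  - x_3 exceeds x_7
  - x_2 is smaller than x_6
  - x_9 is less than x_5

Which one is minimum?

x_9

Chaining upward from x_9: directly above it, x_2, x_7, x_6, x_5, x_8, x_10; then x_3, x_13; then x_4.
That covers every other element, and nothing is given below x_9, so x_9 is the minimum.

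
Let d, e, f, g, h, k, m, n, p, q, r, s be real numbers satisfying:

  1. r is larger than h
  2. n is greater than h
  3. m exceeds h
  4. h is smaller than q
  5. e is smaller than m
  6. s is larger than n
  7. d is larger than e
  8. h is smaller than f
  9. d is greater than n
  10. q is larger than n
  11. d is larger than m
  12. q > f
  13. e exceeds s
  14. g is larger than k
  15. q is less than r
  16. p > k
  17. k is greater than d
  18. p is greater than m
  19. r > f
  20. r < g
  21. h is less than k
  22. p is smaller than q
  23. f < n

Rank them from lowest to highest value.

Each adjacent pair is fixed by a given relation: h < f; f < n; n < s; s < e; e < m; m < d; d < k; k < p; p < q; q < r; r < g. Chaining them end to end gives the full order.

h < f < n < s < e < m < d < k < p < q < r < g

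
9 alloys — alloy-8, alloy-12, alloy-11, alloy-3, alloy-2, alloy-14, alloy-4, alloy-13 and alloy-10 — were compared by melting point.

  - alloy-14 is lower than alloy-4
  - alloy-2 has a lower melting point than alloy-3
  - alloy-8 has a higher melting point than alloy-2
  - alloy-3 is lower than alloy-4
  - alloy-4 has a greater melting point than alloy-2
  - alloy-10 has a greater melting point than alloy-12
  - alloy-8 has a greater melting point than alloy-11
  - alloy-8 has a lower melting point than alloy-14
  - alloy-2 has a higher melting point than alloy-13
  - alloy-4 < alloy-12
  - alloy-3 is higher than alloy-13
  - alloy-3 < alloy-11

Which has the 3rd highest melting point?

alloy-4

Piecing the relations together gives one ordering: alloy-13 < alloy-2 < alloy-3 < alloy-11 < alloy-8 < alloy-14 < alloy-4 < alloy-12 < alloy-10.
Counting 3 from the largest end gives alloy-4.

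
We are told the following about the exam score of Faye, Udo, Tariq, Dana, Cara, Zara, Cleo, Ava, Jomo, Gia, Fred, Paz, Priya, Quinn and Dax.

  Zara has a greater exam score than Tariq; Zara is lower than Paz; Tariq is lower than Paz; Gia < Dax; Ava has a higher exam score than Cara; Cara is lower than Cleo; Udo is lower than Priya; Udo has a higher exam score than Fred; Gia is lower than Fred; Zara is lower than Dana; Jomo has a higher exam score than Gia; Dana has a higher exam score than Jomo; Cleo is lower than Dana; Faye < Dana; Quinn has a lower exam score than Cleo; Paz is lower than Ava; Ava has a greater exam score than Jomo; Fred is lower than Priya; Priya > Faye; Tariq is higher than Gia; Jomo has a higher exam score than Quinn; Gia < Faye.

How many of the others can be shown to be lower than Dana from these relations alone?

Directly below Dana: Zara, Faye, Jomo, Cleo.
One step further: Gia, Quinn, Tariq, Cara (8 so far).
No other element is forced below Dana by the given relations, so the count is 8.

8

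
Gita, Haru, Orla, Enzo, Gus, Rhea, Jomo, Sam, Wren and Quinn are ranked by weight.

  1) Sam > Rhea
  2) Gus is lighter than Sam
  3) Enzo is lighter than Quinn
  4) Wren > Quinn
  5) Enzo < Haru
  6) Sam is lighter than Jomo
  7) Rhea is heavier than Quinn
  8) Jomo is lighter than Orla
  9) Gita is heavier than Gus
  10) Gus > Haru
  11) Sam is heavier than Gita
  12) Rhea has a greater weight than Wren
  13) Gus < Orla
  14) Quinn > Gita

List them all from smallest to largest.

Nothing is placed below Enzo, so it is least; from there Enzo < Haru; Haru < Gus; Gus < Gita; Gita < Quinn; Quinn < Wren; Wren < Rhea; Rhea < Sam; Sam < Jomo; Jomo < Orla, each given directly.

Enzo < Haru < Gus < Gita < Quinn < Wren < Rhea < Sam < Jomo < Orla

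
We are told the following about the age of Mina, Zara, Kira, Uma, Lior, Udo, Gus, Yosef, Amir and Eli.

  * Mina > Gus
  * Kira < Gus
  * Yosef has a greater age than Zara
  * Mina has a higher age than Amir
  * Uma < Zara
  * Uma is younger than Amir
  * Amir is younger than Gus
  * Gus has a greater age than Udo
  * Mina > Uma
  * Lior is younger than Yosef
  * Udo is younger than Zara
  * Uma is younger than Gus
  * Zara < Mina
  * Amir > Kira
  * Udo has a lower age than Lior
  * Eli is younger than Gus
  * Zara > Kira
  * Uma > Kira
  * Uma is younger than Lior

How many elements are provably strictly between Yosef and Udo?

Chaining upward from Udo reaches: Zara, Gus, Lior, Mina.
Chaining downward from Yosef reaches: Kira, Uma, Zara, Lior.
Strictly between Udo and Yosef are those in both lists: Zara, Lior — 2 elements.

2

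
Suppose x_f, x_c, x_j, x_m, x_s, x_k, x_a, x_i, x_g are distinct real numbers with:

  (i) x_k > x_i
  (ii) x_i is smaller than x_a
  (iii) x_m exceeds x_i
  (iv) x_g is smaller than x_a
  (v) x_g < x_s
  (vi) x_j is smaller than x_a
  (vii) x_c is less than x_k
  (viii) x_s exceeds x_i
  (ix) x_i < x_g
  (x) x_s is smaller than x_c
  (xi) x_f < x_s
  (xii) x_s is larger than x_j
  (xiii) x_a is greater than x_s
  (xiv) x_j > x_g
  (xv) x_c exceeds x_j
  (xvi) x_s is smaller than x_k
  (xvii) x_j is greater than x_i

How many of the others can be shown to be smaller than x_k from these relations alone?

6

Directly below x_k: x_i, x_s, x_c.
One step further: x_f, x_g, x_j (6 so far).
No other element is forced below x_k by the given relations, so the count is 6.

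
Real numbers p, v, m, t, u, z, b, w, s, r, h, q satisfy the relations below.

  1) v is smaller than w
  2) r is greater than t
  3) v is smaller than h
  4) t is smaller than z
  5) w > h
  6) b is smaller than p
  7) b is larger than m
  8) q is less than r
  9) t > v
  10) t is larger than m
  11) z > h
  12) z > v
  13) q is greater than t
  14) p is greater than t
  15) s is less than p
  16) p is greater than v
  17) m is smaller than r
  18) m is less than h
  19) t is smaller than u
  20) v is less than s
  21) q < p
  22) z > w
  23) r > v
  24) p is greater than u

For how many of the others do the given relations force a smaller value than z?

The elements the relations force below z are m, v, t, h, w — no chain reaches any other.
That is 5.

5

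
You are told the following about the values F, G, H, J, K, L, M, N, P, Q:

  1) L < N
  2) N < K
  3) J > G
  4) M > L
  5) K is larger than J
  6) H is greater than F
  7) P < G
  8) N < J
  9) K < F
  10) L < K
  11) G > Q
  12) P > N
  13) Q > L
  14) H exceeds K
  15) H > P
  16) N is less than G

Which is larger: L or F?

Link the given pairs in sequence: L < N; N < P; P < G; G < J; J < K; K < F.
Together: L < N < P < G < J < K < F.
So L < F; F is the larger of the two.

F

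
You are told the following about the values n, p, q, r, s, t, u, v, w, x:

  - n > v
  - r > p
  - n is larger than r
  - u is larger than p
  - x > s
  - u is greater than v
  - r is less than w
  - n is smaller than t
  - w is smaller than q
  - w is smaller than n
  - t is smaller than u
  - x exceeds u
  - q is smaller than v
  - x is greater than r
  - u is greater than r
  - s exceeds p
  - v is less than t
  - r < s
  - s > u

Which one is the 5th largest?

n

Chaining the given pairs: p < r < w < q < v < n < t < u < s < x.
Counting 5 from the largest end gives n.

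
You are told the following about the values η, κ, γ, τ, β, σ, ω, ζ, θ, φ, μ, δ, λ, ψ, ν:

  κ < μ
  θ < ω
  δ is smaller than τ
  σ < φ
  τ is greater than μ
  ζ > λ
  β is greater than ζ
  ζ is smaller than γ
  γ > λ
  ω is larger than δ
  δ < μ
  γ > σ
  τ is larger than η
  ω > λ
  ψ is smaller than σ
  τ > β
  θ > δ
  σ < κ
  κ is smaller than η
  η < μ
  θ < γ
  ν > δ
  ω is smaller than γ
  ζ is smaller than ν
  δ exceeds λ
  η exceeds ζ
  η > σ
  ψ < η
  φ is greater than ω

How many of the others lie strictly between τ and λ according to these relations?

Chaining upward from λ reaches: ζ, δ, θ, η, μ, ω, γ, β, φ, ν.
Chaining downward from τ reaches: ψ, σ, κ, ζ, δ, η, μ, β.
Strictly between λ and τ are those in both lists: ζ, δ, η, μ, β — 5 elements.

5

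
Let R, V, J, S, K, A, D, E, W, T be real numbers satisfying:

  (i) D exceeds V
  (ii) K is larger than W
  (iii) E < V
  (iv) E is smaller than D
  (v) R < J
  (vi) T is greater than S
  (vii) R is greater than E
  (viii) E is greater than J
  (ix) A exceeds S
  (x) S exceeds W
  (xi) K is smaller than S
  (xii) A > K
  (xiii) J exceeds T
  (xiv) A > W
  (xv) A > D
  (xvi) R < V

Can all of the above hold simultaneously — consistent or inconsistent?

inconsistent

We have R < J stated directly, yet also J < E < R by chaining the others — so J < R. Contradiction.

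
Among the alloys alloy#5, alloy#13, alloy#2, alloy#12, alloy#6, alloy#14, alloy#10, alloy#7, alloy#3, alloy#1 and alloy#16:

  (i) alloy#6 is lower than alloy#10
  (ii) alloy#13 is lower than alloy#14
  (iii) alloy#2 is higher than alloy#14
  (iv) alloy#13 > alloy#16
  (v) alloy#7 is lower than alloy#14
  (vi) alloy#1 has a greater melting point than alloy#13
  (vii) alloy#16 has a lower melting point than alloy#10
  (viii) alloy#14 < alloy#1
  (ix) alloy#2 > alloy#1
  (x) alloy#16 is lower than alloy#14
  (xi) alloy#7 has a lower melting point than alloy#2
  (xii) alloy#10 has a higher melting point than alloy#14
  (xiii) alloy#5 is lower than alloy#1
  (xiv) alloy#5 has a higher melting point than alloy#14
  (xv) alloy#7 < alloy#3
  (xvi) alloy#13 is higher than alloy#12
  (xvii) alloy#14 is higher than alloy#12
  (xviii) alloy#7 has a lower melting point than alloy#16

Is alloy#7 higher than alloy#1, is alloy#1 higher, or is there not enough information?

alloy#7 < alloy#16 < alloy#14 < alloy#5 < alloy#1, by transitivity through alloy#16, alloy#14, alloy#5.
So alloy#1 is higher.

alloy#1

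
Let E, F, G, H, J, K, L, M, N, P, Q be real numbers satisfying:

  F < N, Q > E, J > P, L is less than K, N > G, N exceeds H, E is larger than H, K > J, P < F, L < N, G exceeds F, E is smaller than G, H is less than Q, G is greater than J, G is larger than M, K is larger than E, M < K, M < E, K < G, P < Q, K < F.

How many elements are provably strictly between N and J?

The relations place J below N. An element lies strictly between them when it is forced above J and also forced below N.
Above J: {K, F, G}. Below N: {M, P, H, E, L, K, F, G}.
Intersection: {K, F, G} — 3.

3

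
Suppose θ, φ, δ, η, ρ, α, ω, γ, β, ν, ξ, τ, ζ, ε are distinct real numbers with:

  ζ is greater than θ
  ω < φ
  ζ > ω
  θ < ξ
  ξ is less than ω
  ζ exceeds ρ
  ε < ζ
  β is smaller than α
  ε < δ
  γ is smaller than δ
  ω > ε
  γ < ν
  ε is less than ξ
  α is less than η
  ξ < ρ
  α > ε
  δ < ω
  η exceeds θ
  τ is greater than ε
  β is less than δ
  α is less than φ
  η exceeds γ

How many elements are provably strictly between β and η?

The relations place β below η. An element lies strictly between them when it is forced above β and also forced below η.
Above β: {α, δ, ω, ζ, φ}. Below η: {θ, γ, ε, α}.
Intersection: {α} — 1.

1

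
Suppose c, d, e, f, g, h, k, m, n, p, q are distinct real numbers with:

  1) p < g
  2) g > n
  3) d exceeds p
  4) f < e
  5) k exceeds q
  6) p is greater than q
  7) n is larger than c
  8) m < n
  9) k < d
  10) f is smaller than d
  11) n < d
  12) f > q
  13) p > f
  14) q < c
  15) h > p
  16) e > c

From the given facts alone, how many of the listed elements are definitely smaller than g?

6

The elements the relations force below g are q, c, m, f, n, p — no chain reaches any other.
That is 6.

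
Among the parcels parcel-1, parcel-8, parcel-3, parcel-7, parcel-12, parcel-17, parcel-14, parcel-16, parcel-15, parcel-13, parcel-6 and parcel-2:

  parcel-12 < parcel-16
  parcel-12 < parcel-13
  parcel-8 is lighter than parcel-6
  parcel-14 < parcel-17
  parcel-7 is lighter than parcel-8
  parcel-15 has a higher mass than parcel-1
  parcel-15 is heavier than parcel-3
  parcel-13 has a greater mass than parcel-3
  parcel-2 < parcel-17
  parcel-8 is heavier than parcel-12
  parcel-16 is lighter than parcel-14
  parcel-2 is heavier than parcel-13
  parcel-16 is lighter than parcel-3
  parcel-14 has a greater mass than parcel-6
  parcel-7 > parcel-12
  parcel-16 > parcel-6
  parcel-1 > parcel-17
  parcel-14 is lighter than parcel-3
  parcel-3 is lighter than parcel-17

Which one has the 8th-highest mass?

parcel-16

Piecing the relations together gives one ordering: parcel-12 < parcel-7 < parcel-8 < parcel-6 < parcel-16 < parcel-14 < parcel-3 < parcel-13 < parcel-2 < parcel-17 < parcel-1 < parcel-15.
The 8th largest is parcel-16.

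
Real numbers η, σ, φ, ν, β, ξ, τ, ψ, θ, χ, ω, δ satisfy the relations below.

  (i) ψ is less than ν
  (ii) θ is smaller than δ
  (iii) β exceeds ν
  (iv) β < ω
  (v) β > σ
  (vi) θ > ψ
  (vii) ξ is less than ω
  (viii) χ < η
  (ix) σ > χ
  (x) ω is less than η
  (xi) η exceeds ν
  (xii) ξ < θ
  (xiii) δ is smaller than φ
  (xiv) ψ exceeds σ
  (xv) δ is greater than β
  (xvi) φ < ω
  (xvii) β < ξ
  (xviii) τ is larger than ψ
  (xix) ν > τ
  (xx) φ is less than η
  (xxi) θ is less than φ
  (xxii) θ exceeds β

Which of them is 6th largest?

The consecutive relations fix a unique order: χ < σ < ψ < τ < ν < β < ξ < θ < δ < φ < ω < η.
The 6th largest is ξ.

ξ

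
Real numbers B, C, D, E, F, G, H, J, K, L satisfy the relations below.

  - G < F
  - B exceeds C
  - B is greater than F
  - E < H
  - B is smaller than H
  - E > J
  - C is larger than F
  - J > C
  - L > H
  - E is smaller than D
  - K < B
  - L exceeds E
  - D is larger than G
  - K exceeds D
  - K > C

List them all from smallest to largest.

The consecutive links are each given: G < F; F < C; C < J; J < E; E < D; D < K; K < B; B < H; H < L.

G < F < C < J < E < D < K < B < H < L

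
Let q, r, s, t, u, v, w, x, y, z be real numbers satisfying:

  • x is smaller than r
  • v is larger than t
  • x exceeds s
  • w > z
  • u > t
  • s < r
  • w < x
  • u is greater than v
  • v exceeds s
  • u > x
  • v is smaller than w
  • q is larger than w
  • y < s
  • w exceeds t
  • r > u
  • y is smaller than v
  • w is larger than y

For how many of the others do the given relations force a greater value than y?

7

Directly above y: s, v, w.
One step further: x, u, q, r (7 so far).
No other element is forced above y by the given relations, so the count is 7.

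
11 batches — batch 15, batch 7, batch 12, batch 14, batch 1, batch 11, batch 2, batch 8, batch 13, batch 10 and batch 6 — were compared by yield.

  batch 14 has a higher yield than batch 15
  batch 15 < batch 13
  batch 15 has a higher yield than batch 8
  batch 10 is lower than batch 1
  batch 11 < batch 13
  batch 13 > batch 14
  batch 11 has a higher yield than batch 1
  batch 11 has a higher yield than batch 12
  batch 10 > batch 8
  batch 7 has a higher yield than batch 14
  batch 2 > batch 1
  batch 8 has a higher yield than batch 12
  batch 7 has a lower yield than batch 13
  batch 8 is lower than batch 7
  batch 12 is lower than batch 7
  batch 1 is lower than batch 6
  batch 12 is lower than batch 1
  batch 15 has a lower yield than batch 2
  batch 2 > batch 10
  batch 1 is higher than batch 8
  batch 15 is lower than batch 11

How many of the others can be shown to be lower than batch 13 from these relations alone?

8

From batch 13 the given relations immediately reach batch 15, batch 11, batch 14, batch 7.
From those, batch 12, batch 8, batch 1 — 7 in total.
From those, batch 10 — 8 in total.
No other element is forced below batch 13 by the given relations, so the count is 8.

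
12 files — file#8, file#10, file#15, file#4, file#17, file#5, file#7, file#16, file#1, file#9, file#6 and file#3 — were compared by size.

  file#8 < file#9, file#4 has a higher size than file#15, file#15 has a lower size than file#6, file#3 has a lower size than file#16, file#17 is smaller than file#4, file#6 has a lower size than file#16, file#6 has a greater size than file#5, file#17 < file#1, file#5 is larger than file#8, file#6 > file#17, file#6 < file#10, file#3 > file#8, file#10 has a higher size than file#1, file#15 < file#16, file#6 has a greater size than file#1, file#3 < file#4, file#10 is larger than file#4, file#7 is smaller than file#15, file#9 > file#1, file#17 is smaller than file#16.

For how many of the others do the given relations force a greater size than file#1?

From file#1 the given relations immediately reach file#6, file#9, file#10.
From those, file#16 — 4 in total.
No other element is forced above file#1 by the given relations, so the count is 4.

4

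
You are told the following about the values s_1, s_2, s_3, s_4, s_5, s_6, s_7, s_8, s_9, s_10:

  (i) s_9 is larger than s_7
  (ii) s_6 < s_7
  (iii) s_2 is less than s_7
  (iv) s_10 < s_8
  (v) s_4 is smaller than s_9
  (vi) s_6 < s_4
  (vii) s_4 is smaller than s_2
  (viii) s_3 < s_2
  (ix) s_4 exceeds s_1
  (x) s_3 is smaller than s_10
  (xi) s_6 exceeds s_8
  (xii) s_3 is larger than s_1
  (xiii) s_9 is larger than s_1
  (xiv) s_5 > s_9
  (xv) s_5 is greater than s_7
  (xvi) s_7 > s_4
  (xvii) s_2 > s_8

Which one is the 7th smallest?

s_2

The consecutive relations fix a unique order: s_1 < s_3 < s_10 < s_8 < s_6 < s_4 < s_2 < s_7 < s_9 < s_5.
The 7th smallest is s_2.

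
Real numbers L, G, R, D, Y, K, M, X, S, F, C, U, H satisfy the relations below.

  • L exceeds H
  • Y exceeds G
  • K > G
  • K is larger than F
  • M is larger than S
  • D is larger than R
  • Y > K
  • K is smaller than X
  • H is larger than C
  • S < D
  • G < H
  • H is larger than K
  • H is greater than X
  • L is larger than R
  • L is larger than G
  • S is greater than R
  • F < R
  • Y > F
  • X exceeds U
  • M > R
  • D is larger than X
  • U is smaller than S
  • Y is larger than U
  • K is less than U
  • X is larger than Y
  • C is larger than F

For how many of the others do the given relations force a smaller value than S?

5

From S the given relations immediately reach R, U.
From those, F, K — 4 in total.
From those, G — 5 in total.
No other element is forced below S by the given relations, so the count is 5.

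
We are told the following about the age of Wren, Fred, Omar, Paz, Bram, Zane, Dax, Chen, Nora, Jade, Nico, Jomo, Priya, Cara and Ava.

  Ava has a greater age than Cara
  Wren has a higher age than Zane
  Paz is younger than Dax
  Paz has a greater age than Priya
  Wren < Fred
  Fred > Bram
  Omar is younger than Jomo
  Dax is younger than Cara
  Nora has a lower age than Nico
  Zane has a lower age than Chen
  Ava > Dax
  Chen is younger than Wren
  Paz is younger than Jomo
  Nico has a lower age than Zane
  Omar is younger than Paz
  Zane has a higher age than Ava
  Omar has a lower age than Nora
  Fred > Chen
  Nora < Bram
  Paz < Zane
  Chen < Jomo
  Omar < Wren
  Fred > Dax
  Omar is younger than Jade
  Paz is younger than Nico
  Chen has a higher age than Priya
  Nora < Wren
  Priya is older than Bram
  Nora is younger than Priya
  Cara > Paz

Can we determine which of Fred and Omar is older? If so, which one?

Link the given pairs in sequence: Omar < Nora; Nora < Bram; Bram < Priya; Priya < Paz; Paz < Dax; Dax < Cara; Cara < Ava; Ava < Zane; Zane < Chen; Chen < Wren; Wren < Fred.
Together: Omar < Nora < Bram < Priya < Paz < Dax < Cara < Ava < Zane < Chen < Wren < Fred.
So Fred is older.

Fred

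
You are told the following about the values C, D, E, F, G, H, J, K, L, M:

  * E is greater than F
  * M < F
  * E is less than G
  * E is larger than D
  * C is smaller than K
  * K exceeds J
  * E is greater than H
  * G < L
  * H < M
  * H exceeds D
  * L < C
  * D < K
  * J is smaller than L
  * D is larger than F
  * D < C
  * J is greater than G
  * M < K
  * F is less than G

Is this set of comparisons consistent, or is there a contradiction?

inconsistent

We have D < H stated directly, yet also H < M < F < D by chaining the others — so H < D. Contradiction.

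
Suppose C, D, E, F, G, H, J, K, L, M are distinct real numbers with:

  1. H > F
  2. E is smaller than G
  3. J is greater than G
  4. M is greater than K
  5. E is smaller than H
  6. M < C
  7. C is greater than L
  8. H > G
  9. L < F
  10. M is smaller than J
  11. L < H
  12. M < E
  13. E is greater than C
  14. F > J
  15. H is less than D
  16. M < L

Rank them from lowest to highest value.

K < M < L < C < E < G < J < F < H < D

The consecutive links are each given: K < M; M < L; L < C; C < E; E < G; G < J; J < F; F < H; H < D.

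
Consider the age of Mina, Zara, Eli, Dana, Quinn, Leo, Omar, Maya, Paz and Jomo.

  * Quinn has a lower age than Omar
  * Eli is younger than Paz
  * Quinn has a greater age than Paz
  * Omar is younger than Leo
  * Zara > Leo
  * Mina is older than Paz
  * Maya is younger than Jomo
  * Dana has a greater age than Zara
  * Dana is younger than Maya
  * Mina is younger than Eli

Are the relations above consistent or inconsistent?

inconsistent

We have Paz < Mina stated directly, yet also Mina < Eli < Paz by chaining the others — so Mina < Paz. Contradiction.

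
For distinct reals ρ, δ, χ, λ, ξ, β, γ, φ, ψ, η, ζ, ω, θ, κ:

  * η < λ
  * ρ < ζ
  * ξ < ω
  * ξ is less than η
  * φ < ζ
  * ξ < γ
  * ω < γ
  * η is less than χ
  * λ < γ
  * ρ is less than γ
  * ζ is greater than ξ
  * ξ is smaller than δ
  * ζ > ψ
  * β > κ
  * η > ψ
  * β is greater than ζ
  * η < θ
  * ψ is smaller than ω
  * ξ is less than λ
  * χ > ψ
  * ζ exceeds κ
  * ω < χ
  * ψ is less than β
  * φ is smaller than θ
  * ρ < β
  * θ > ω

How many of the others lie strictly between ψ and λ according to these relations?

The relations place ψ below λ. An element lies strictly between them when it is forced above ψ and also forced below λ.
Above ψ: {ω, η, θ, ζ, β, χ, γ}. Below λ: {ξ, η}.
Intersection: {η} — 1.

1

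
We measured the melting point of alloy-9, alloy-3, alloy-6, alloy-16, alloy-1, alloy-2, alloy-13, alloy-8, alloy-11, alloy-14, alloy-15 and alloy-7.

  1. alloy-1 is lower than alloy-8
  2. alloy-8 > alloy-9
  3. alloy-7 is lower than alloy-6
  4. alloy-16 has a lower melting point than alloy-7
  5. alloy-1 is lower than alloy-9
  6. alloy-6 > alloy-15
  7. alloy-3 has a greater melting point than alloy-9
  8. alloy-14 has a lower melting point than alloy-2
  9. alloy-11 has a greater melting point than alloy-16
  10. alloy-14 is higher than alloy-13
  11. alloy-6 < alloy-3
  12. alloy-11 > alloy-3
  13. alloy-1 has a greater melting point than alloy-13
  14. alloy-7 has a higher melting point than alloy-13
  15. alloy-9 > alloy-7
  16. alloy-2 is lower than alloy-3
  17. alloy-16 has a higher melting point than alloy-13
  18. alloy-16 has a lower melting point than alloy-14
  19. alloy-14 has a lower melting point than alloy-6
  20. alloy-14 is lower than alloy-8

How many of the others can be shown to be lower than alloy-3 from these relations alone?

The elements the relations force below alloy-3 are alloy-13, alloy-16, alloy-14, alloy-15, alloy-2, alloy-7, alloy-1, alloy-9, alloy-6 — no chain reaches any other.
That is 9.

9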